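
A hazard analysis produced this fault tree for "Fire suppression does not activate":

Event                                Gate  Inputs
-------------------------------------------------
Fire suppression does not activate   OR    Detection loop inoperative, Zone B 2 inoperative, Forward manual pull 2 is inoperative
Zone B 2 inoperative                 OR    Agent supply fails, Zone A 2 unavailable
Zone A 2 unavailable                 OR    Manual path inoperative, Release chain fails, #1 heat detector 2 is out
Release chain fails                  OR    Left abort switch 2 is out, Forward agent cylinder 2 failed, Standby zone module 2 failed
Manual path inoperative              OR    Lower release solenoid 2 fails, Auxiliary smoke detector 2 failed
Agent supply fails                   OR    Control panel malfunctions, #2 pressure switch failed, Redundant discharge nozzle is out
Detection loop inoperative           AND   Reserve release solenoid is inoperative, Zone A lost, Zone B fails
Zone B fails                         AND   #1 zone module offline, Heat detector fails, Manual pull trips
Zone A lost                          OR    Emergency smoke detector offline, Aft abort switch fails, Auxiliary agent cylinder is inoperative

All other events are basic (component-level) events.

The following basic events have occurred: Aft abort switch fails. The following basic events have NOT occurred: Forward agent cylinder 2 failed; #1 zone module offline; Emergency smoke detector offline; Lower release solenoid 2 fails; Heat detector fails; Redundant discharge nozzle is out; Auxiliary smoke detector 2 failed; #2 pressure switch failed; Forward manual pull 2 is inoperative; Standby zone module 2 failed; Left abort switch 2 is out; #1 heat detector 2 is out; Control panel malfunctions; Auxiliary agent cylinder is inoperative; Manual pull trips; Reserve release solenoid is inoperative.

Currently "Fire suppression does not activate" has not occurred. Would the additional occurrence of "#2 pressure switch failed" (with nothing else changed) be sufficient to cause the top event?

Counterfactual: set "#2 pressure switch failed" to occurred.
Zone A lost [OR]: Emergency smoke detector offline=not, Aft abort switch fails=occurs, Auxiliary agent cylinder is inoperative=not → at least one input occurs → occurs.
Zone B fails [AND]: #1 zone module offline=not, Heat detector fails=not, Manual pull trips=not → not all inputs occur → does not occur.
Detection loop inoperative [AND]: Reserve release solenoid is inoperative=not, Zone A lost=occurs, Zone B fails=not → not all inputs occur → does not occur.
Agent supply fails [OR]: Control panel malfunctions=not, #2 pressure switch failed=occurs, Redundant discharge nozzle is out=not → at least one input occurs → occurs.
Manual path inoperative [OR]: Lower release solenoid 2 fails=not, Auxiliary smoke detector 2 failed=not → no input occurs → does not occur.
Release chain fails [OR]: Left abort switch 2 is out=not, Forward agent cylinder 2 failed=not, Standby zone module 2 failed=not → no input occurs → does not occur.
Zone A 2 unavailable [OR]: Manual path inoperative=not, Release chain fails=not, #1 heat detector 2 is out=not → no input occurs → does not occur.
Zone B 2 inoperative [OR]: Agent supply fails=occurs, Zone A 2 unavailable=not → at least one input occurs → occurs.
Fire suppression does not activate [OR]: Detection loop inoperative=not, Zone B 2 inoperative=occurs, Forward manual pull 2 is inoperative=not → at least one input occurs → occurs.

Yes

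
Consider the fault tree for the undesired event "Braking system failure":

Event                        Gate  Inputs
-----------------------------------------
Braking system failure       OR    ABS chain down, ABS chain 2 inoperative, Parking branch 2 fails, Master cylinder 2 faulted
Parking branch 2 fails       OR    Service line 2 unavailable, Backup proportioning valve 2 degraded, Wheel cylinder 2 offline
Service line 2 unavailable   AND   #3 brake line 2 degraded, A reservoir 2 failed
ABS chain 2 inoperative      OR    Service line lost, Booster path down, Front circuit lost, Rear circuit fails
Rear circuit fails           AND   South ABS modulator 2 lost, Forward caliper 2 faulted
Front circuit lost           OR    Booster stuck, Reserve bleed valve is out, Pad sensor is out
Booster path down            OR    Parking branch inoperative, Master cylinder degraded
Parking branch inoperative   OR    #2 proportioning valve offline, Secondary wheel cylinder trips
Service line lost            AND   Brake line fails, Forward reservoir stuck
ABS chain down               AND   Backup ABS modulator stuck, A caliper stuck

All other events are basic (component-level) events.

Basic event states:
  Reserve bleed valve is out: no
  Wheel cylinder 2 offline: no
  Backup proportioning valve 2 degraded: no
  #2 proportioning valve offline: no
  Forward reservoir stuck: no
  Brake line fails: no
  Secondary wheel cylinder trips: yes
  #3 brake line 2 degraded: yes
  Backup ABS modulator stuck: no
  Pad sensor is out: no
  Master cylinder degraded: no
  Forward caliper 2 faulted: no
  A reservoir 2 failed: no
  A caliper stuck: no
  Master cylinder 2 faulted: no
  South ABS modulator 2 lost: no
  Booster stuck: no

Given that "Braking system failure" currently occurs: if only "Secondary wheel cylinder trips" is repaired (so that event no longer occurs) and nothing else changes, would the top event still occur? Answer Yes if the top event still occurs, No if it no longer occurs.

No

Counterfactual: set "Secondary wheel cylinder trips" to not occurred.
ABS chain down [AND]: Backup ABS modulator stuck=not, A caliper stuck=not → not all inputs occur → does not occur.
Service line lost [AND]: Brake line fails=not, Forward reservoir stuck=not → not all inputs occur → does not occur.
Parking branch inoperative [OR]: #2 proportioning valve offline=not, Secondary wheel cylinder trips=not → no input occurs → does not occur.
Booster path down [OR]: Parking branch inoperative=not, Master cylinder degraded=not → no input occurs → does not occur.
Front circuit lost [OR]: Booster stuck=not, Reserve bleed valve is out=not, Pad sensor is out=not → no input occurs → does not occur.
Rear circuit fails [AND]: South ABS modulator 2 lost=not, Forward caliper 2 faulted=not → not all inputs occur → does not occur.
ABS chain 2 inoperative [OR]: Service line lost=not, Booster path down=not, Front circuit lost=not, Rear circuit fails=not → no input occurs → does not occur.
Service line 2 unavailable [AND]: #3 brake line 2 degraded=occurs, A reservoir 2 failed=not → not all inputs occur → does not occur.
Parking branch 2 fails [OR]: Service line 2 unavailable=not, Backup proportioning valve 2 degraded=not, Wheel cylinder 2 offline=not → no input occurs → does not occur.
Braking system failure [OR]: ABS chain down=not, ABS chain 2 inoperative=not, Parking branch 2 fails=not, Master cylinder 2 faulted=not → no input occurs → does not occur.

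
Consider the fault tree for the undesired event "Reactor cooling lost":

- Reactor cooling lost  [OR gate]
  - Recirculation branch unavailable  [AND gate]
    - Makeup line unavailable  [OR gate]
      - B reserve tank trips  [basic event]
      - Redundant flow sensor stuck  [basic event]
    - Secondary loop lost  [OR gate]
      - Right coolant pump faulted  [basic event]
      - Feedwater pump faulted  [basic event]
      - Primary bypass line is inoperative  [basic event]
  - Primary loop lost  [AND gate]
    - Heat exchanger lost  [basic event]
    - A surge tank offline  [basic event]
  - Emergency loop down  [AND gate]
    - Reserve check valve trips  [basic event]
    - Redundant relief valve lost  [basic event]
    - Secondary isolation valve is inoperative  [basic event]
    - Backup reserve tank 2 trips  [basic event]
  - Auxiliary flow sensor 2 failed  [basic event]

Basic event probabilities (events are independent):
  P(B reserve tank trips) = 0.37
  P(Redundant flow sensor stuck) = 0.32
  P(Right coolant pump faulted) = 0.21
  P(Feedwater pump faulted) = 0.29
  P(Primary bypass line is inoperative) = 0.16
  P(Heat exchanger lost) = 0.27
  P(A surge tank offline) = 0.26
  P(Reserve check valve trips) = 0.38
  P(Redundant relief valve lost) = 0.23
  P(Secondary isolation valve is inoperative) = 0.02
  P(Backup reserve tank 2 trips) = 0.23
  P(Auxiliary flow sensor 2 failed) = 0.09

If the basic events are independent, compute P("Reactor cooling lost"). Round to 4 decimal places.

P(Makeup line unavailable) [OR] = 1 − (1−0.37) × (1−0.32) = 0.571600
P(Secondary loop lost) [OR] = 1 − (1−0.21) × (1−0.29) × (1−0.16) = 0.528844
P(Recirculation branch unavailable) [AND] = 0.571600 × 0.528844 = 0.302287
P(Primary loop lost) [AND] = 0.27 × 0.26 = 0.070200
P(Emergency loop down) [AND] = 0.38 × 0.23 × 0.02 × 0.23 = 0.000402
P(Reactor cooling lost) [OR] = 1 − (1−0.302287) × (1−0.070200) × (1−0.000402) × (1−0.09) = 0.409890
Rounded to 4 decimal places: P(Reactor cooling lost) ≈ 0.4099.

0.4099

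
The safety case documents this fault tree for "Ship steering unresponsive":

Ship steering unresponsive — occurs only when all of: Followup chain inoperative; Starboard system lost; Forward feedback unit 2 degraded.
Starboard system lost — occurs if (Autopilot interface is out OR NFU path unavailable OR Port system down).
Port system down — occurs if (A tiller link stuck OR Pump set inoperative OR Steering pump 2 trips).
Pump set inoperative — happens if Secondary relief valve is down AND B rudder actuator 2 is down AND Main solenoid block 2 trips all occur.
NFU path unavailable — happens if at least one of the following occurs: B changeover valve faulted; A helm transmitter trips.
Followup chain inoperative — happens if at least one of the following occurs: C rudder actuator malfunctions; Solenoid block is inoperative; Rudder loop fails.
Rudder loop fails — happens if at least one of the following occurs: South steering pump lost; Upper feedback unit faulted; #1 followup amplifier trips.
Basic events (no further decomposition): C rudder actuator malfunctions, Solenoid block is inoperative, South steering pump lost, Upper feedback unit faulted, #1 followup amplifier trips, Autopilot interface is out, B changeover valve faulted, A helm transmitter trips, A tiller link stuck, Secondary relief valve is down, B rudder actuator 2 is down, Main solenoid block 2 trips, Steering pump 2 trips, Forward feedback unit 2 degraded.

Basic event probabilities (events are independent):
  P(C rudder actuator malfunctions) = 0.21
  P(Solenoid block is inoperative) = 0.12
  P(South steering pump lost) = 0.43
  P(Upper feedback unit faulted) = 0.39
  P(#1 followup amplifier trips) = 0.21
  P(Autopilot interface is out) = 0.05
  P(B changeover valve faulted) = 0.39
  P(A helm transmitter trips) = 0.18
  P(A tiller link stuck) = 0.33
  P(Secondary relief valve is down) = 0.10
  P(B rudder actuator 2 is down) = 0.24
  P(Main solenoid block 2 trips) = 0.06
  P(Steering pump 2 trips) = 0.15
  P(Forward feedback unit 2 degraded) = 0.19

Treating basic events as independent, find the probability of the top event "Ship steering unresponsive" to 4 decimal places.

0.1122

P(Rudder loop fails) [OR] = 1 − (1−0.43) × (1−0.39) × (1−0.21) = 0.725317
P(Followup chain inoperative) [OR] = 1 − (1−0.21) × (1−0.12) × (1−0.725317) = 0.809040
P(NFU path unavailable) [OR] = 1 − (1−0.39) × (1−0.18) = 0.499800
P(Pump set inoperative) [AND] = 0.10 × 0.24 × 0.06 = 0.001440
P(Port system down) [OR] = 1 − (1−0.33) × (1−0.001440) × (1−0.15) = 0.431320
P(Starboard system lost) [OR] = 1 − (1−0.05) × (1−0.499800) × (1−0.431320) = 0.729769
P(Ship steering unresponsive) [AND] = 0.809040 × 0.729769 × 0.19 = 0.112178
Rounded to 4 decimal places: P(Ship steering unresponsive) ≈ 0.1122.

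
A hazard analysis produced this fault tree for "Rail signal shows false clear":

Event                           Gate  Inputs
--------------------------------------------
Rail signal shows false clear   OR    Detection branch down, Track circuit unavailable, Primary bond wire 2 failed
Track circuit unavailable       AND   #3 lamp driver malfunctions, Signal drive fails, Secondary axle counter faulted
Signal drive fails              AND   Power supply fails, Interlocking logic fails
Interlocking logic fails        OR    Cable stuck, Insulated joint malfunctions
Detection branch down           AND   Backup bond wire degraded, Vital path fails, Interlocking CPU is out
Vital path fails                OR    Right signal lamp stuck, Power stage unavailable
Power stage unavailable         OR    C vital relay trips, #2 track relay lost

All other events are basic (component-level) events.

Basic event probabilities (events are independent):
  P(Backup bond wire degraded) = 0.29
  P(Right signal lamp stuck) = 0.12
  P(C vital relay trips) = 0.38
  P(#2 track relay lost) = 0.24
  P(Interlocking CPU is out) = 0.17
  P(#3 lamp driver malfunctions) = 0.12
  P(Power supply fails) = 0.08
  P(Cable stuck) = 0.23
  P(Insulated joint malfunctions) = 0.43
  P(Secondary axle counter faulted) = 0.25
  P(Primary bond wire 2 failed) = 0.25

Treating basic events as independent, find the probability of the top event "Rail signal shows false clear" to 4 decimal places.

P(Power stage unavailable) [OR] = 1 − (1−0.38) × (1−0.24) = 0.528800
P(Vital path fails) [OR] = 1 − (1−0.12) × (1−0.528800) = 0.585344
P(Detection branch down) [AND] = 0.29 × 0.585344 × 0.17 = 0.028857
P(Interlocking logic fails) [OR] = 1 − (1−0.23) × (1−0.43) = 0.561100
P(Signal drive fails) [AND] = 0.08 × 0.561100 = 0.044888
P(Track circuit unavailable) [AND] = 0.12 × 0.044888 × 0.25 = 0.001347
P(Rail signal shows false clear) [OR] = 1 − (1−0.028857) × (1−0.001347) × (1−0.25) = 0.272624
Rounded to 4 decimal places: P(Rail signal shows false clear) ≈ 0.2726.

0.2726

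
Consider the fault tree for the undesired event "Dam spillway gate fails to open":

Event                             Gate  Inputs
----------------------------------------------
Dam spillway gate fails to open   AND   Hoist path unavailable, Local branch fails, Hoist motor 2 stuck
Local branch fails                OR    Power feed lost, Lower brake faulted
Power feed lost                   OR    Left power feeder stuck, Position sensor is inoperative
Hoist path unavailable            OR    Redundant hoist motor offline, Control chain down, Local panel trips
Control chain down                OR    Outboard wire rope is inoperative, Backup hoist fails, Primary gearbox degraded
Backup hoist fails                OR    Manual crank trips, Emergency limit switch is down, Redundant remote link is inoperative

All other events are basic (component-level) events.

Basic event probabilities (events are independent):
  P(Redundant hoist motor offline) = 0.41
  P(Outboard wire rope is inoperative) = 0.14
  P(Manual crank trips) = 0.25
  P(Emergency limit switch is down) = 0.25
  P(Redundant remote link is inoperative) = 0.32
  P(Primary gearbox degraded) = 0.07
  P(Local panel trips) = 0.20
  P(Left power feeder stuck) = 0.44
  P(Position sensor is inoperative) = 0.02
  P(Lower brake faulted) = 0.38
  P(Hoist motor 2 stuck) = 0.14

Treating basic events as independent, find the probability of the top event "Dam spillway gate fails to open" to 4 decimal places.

0.0790

P(Backup hoist fails) [OR] = 1 − (1−0.25) × (1−0.25) × (1−0.32) = 0.617500
P(Control chain down) [OR] = 1 − (1−0.14) × (1−0.617500) × (1−0.07) = 0.694077
P(Hoist path unavailable) [OR] = 1 − (1−0.41) × (1−0.694077) × (1−0.20) = 0.855604
P(Power feed lost) [OR] = 1 − (1−0.44) × (1−0.02) = 0.451200
P(Local branch fails) [OR] = 1 − (1−0.451200) × (1−0.38) = 0.659744
P(Dam spillway gate fails to open) [AND] = 0.855604 × 0.659744 × 0.14 = 0.079027
Rounded to 4 decimal places: P(Dam spillway gate fails to open) ≈ 0.0790.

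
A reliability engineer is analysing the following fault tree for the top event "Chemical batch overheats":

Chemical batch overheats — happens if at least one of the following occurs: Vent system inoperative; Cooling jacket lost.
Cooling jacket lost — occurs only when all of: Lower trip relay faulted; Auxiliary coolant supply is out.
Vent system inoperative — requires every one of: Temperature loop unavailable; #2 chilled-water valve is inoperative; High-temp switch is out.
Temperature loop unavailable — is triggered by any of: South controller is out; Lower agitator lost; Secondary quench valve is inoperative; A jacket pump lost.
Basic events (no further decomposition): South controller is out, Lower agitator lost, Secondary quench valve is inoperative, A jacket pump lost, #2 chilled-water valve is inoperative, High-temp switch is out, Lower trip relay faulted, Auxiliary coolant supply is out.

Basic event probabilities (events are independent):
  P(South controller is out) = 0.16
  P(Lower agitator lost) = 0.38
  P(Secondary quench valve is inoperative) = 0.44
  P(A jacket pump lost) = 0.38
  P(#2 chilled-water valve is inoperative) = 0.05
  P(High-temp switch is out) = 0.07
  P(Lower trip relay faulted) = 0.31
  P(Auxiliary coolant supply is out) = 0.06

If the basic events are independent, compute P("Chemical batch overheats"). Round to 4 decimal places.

P(Temperature loop unavailable) [OR] = 1 − (1−0.16) × (1−0.38) × (1−0.44) × (1−0.38) = 0.819178
P(Vent system inoperative) [AND] = 0.819178 × 0.05 × 0.07 = 0.002867
P(Cooling jacket lost) [AND] = 0.31 × 0.06 = 0.018600
P(Chemical batch overheats) [OR] = 1 − (1−0.002867) × (1−0.018600) = 0.021414
Rounded to 4 decimal places: P(Chemical batch overheats) ≈ 0.0214.

0.0214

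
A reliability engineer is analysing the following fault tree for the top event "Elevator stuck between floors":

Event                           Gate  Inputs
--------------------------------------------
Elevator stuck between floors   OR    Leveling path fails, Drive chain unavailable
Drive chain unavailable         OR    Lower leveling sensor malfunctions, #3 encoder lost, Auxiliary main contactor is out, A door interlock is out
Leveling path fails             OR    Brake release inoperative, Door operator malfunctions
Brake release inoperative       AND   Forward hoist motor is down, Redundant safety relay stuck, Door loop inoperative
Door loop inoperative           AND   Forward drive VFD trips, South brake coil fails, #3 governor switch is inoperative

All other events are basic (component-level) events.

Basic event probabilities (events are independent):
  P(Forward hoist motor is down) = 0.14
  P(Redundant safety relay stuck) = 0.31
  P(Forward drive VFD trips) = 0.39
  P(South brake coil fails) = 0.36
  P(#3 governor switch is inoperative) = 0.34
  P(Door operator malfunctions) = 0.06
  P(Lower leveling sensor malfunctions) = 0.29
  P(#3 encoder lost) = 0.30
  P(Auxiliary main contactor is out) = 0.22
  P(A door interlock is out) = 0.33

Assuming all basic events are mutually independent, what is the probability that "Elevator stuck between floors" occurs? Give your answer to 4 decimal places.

P(Door loop inoperative) [AND] = 0.39 × 0.36 × 0.34 = 0.047736
P(Brake release inoperative) [AND] = 0.14 × 0.31 × 0.047736 = 0.002072
P(Leveling path fails) [OR] = 1 − (1−0.002072) × (1−0.06) = 0.061948
P(Drive chain unavailable) [OR] = 1 − (1−0.29) × (1−0.30) × (1−0.22) × (1−0.33) = 0.740268
P(Elevator stuck between floors) [OR] = 1 − (1−0.061948) × (1−0.740268) = 0.756358
Rounded to 4 decimal places: P(Elevator stuck between floors) ≈ 0.7564.

0.7564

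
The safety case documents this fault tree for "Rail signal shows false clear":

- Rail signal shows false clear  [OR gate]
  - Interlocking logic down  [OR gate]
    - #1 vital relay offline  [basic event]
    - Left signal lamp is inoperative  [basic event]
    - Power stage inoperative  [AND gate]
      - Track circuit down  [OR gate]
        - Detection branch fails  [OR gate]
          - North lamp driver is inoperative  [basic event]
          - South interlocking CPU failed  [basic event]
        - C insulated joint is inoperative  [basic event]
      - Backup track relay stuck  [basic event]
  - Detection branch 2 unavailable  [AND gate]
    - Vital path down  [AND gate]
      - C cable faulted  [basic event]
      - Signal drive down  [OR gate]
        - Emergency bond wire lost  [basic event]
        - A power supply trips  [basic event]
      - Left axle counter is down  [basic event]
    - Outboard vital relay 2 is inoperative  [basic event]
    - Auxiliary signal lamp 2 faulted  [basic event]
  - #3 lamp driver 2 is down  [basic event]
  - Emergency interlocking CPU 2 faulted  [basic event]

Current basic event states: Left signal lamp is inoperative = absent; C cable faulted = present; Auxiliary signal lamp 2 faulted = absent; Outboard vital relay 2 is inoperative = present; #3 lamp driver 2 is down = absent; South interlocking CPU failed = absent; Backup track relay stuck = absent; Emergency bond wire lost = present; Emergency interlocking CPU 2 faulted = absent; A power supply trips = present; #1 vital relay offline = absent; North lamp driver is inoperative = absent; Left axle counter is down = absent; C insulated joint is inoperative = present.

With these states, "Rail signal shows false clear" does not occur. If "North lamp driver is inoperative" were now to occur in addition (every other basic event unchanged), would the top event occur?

Counterfactual: set "North lamp driver is inoperative" to occurred.
Detection branch fails [OR]: North lamp driver is inoperative=occurs, South interlocking CPU failed=not → at least one input occurs → occurs.
Track circuit down [OR]: Detection branch fails=occurs, C insulated joint is inoperative=occurs → at least one input occurs → occurs.
Power stage inoperative [AND]: Track circuit down=occurs, Backup track relay stuck=not → not all inputs occur → does not occur.
Interlocking logic down [OR]: #1 vital relay offline=not, Left signal lamp is inoperative=not, Power stage inoperative=not → no input occurs → does not occur.
Signal drive down [OR]: Emergency bond wire lost=occurs, A power supply trips=occurs → at least one input occurs → occurs.
Vital path down [AND]: C cable faulted=occurs, Signal drive down=occurs, Left axle counter is down=not → not all inputs occur → does not occur.
Detection branch 2 unavailable [AND]: Vital path down=not, Outboard vital relay 2 is inoperative=occurs, Auxiliary signal lamp 2 faulted=not → not all inputs occur → does not occur.
Rail signal shows false clear [OR]: Interlocking logic down=not, Detection branch 2 unavailable=not, #3 lamp driver 2 is down=not, Emergency interlocking CPU 2 faulted=not → no input occurs → does not occur.

No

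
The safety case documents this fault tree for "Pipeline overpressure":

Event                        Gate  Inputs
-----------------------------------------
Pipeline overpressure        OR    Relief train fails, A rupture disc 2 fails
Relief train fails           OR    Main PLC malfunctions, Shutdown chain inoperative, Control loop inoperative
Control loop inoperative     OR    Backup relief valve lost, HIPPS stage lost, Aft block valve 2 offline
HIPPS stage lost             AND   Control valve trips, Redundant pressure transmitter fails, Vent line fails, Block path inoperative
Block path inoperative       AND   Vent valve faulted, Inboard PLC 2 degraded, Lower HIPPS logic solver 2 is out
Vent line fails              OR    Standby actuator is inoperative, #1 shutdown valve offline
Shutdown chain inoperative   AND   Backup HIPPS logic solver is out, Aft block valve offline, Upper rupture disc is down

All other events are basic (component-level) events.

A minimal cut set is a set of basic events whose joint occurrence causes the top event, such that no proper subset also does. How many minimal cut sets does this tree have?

7

Shutdown chain inoperative [AND]: one cut set from each child combined → 1 × 1 × 1 = 1 cut set(s).
Vent line fails [OR]: union of children's cut sets → 2 cut set(s).
Block path inoperative [AND]: one cut set from each child combined → 1 × 1 × 1 = 1 cut set(s).
HIPPS stage lost [AND]: one cut set from each child combined → 1 × 1 × 2 × 1 = 2 cut set(s).
Control loop inoperative [OR]: union of children's cut sets → 4 cut set(s).
Relief train fails [OR]: union of children's cut sets → 6 cut set(s).
Pipeline overpressure [OR]: union of children's cut sets → 7 cut set(s).
Minimal cut sets: {Main PLC malfunctions}; {Aft block valve offline, Backup HIPPS logic solver is out, Upper rupture disc is down}; {Backup relief valve lost}; {Control valve trips, Inboard PLC 2 degraded, Lower HIPPS logic solver 2 is out, Redundant pressure transmitter fails, Standby actuator is inoperative, Vent valve faulted}; {#1 shutdown valve offline, Control valve trips, Inboard PLC 2 degraded, Lower HIPPS logic solver 2 is out, Redundant pressure transmitter fails, Vent valve faulted}; {Aft block valve 2 offline}; {A rupture disc 2 fails}.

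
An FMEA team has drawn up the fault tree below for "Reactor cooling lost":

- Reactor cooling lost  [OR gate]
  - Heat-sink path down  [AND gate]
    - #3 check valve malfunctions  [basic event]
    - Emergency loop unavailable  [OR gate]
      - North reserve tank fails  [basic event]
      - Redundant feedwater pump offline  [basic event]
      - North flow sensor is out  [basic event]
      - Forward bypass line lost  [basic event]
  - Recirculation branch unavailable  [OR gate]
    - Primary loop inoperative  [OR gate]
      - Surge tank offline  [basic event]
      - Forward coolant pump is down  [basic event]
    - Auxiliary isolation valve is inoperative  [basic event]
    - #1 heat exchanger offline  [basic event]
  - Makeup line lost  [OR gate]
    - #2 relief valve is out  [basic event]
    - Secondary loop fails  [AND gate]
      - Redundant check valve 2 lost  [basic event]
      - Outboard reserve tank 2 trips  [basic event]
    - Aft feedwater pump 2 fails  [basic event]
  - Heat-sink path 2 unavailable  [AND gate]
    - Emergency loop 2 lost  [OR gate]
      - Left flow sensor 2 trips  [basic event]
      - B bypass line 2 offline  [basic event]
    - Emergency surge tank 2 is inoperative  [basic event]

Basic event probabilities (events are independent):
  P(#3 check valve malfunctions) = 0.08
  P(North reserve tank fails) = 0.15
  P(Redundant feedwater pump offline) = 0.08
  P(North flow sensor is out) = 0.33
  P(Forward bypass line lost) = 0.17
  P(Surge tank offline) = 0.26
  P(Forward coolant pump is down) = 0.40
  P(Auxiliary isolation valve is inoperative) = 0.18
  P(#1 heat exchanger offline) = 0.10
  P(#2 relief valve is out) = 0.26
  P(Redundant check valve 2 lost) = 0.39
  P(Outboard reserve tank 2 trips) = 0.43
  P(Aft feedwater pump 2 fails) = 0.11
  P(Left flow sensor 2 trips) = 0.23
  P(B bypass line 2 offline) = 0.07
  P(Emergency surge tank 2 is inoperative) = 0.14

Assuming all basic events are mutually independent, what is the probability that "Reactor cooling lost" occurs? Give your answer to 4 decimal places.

P(Emergency loop unavailable) [OR] = 1 − (1−0.15) × (1−0.08) × (1−0.33) × (1−0.17) = 0.565130
P(Heat-sink path down) [AND] = 0.08 × 0.565130 = 0.045210
P(Primary loop inoperative) [OR] = 1 − (1−0.26) × (1−0.40) = 0.556000
P(Recirculation branch unavailable) [OR] = 1 − (1−0.556000) × (1−0.18) × (1−0.10) = 0.672328
P(Secondary loop fails) [AND] = 0.39 × 0.43 = 0.167700
P(Makeup line lost) [OR] = 1 − (1−0.26) × (1−0.167700) × (1−0.11) = 0.451847
P(Emergency loop 2 lost) [OR] = 1 − (1−0.23) × (1−0.07) = 0.283900
P(Heat-sink path 2 unavailable) [AND] = 0.283900 × 0.14 = 0.039746
P(Reactor cooling lost) [OR] = 1 − (1−0.045210) × (1−0.672328) × (1−0.451847) × (1−0.039746) = 0.835322
Rounded to 4 decimal places: P(Reactor cooling lost) ≈ 0.8353.

0.8353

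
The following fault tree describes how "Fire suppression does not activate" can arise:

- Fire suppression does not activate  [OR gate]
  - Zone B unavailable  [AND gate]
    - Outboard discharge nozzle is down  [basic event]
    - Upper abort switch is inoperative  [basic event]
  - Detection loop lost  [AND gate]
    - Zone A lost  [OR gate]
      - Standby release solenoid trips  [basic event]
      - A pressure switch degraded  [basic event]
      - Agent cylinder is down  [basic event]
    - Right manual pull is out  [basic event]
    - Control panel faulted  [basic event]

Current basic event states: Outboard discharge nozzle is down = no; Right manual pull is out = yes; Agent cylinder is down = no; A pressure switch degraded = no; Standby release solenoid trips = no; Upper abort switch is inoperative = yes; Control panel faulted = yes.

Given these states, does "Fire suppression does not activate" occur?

Zone B unavailable [AND]: Outboard discharge nozzle is down=not, Upper abort switch is inoperative=occurs → not all inputs occur → does not occur.
Zone A lost [OR]: Standby release solenoid trips=not, A pressure switch degraded=not, Agent cylinder is down=not → no input occurs → does not occur.
Detection loop lost [AND]: Zone A lost=not, Right manual pull is out=occurs, Control panel faulted=occurs → not all inputs occur → does not occur.
Fire suppression does not activate [OR]: Zone B unavailable=not, Detection loop lost=not → no input occurs → does not occur.

No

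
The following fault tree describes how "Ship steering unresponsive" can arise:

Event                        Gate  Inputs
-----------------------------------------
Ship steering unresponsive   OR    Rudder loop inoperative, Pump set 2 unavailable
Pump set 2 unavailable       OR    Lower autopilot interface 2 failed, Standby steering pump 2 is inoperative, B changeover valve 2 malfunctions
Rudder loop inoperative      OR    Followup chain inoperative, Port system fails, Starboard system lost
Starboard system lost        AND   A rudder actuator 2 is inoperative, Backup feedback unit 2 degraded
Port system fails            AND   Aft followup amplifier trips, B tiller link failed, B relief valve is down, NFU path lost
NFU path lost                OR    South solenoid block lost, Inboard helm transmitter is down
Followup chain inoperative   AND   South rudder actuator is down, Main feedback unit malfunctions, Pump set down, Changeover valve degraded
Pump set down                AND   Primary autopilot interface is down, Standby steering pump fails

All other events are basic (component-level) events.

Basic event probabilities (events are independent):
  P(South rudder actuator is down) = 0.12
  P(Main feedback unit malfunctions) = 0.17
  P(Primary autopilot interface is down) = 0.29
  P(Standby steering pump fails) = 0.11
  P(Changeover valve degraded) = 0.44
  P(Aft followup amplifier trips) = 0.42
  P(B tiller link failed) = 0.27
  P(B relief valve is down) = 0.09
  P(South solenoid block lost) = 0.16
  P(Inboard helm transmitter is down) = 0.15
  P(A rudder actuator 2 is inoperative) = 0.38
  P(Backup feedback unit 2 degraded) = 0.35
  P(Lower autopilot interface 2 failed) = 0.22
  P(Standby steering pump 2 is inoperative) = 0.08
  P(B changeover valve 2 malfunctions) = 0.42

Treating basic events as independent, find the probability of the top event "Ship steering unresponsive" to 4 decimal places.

P(Pump set down) [AND] = 0.29 × 0.11 = 0.031900
P(Followup chain inoperative) [AND] = 0.12 × 0.17 × 0.031900 × 0.44 = 0.000286
P(NFU path lost) [OR] = 1 − (1−0.16) × (1−0.15) = 0.286000
P(Port system fails) [AND] = 0.42 × 0.27 × 0.09 × 0.286000 = 0.002919
P(Starboard system lost) [AND] = 0.38 × 0.35 = 0.133000
P(Rudder loop inoperative) [OR] = 1 − (1−0.000286) × (1−0.002919) × (1−0.133000) = 0.135778
P(Pump set 2 unavailable) [OR] = 1 − (1−0.22) × (1−0.08) × (1−0.42) = 0.583792
P(Ship steering unresponsive) [OR] = 1 − (1−0.135778) × (1−0.583792) = 0.640304
Rounded to 4 decimal places: P(Ship steering unresponsive) ≈ 0.6403.

0.6403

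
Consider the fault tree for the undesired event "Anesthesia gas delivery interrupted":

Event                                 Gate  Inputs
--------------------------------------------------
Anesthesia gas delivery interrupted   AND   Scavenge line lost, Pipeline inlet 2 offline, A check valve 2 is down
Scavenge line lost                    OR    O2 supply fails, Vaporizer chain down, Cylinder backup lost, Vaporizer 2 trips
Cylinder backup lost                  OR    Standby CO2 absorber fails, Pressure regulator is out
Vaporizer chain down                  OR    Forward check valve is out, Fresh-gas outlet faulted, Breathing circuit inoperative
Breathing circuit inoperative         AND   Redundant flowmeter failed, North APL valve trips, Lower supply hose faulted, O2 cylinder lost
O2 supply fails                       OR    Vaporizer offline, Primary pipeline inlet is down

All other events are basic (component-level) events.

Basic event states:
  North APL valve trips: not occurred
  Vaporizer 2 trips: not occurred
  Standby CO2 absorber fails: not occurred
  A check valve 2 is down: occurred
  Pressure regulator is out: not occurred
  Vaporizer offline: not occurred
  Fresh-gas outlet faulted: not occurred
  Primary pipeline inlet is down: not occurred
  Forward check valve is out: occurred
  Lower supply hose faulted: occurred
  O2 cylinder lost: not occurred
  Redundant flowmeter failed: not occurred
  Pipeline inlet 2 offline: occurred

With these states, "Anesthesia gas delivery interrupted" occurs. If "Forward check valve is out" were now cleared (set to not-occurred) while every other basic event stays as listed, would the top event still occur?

Counterfactual: set "Forward check valve is out" to not occurred.
O2 supply fails [OR]: Vaporizer offline=not, Primary pipeline inlet is down=not → no input occurs → does not occur.
Breathing circuit inoperative [AND]: Redundant flowmeter failed=not, North APL valve trips=not, Lower supply hose faulted=occurs, O2 cylinder lost=not → not all inputs occur → does not occur.
Vaporizer chain down [OR]: Forward check valve is out=not, Fresh-gas outlet faulted=not, Breathing circuit inoperative=not → no input occurs → does not occur.
Cylinder backup lost [OR]: Standby CO2 absorber fails=not, Pressure regulator is out=not → no input occurs → does not occur.
Scavenge line lost [OR]: O2 supply fails=not, Vaporizer chain down=not, Cylinder backup lost=not, Vaporizer 2 trips=not → no input occurs → does not occur.
Anesthesia gas delivery interrupted [AND]: Scavenge line lost=not, Pipeline inlet 2 offline=occurs, A check valve 2 is down=occurs → not all inputs occur → does not occur.

No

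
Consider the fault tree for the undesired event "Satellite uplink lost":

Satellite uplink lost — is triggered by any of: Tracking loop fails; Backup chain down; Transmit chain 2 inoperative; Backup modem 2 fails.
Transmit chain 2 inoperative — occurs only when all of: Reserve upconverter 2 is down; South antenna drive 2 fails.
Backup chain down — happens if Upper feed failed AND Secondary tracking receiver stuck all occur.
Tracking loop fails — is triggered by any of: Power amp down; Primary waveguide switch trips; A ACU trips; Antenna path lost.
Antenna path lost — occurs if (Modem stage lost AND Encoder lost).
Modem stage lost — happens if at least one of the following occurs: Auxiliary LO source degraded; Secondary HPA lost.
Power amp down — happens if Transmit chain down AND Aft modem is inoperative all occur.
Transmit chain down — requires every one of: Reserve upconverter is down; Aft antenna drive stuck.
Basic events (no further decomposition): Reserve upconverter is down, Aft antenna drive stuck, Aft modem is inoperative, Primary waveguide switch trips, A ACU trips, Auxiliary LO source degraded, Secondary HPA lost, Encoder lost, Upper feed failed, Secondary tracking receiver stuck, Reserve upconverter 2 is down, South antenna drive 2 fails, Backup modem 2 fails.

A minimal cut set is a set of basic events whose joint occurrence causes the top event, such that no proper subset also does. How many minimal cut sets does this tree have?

8

Transmit chain down [AND]: one cut set from each child combined → 1 × 1 = 1 cut set(s).
Power amp down [AND]: one cut set from each child combined → 1 × 1 = 1 cut set(s).
Modem stage lost [OR]: union of children's cut sets → 2 cut set(s).
Antenna path lost [AND]: one cut set from each child combined → 2 × 1 = 2 cut set(s).
Tracking loop fails [OR]: union of children's cut sets → 5 cut set(s).
Backup chain down [AND]: one cut set from each child combined → 1 × 1 = 1 cut set(s).
Transmit chain 2 inoperative [AND]: one cut set from each child combined → 1 × 1 = 1 cut set(s).
Satellite uplink lost [OR]: union of children's cut sets → 8 cut set(s).
Minimal cut sets: {Aft antenna drive stuck, Aft modem is inoperative, Reserve upconverter is down}; {Primary waveguide switch trips}; {A ACU trips}; {Auxiliary LO source degraded, Encoder lost}; {Encoder lost, Secondary HPA lost}; {Secondary tracking receiver stuck, Upper feed failed}; {Reserve upconverter 2 is down, South antenna drive 2 fails}; {Backup modem 2 fails}.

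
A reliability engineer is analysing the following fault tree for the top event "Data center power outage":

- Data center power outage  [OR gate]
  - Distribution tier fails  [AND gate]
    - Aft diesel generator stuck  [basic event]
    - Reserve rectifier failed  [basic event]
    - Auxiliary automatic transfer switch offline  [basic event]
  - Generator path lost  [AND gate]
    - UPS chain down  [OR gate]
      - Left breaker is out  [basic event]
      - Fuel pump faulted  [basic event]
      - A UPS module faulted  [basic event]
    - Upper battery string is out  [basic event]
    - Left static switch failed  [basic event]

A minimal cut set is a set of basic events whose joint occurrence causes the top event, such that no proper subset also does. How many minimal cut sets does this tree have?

Distribution tier fails [AND]: one cut set from each child combined → 1 × 1 × 1 = 1 cut set(s).
UPS chain down [OR]: union of children's cut sets → 3 cut set(s).
Generator path lost [AND]: one cut set from each child combined → 3 × 1 × 1 = 3 cut set(s).
Data center power outage [OR]: union of children's cut sets → 4 cut set(s).
Minimal cut sets: {Aft diesel generator stuck, Auxiliary automatic transfer switch offline, Reserve rectifier failed}; {Left breaker is out, Left static switch failed, Upper battery string is out}; {Fuel pump faulted, Left static switch failed, Upper battery string is out}; {A UPS module faulted, Left static switch failed, Upper battery string is out}.

4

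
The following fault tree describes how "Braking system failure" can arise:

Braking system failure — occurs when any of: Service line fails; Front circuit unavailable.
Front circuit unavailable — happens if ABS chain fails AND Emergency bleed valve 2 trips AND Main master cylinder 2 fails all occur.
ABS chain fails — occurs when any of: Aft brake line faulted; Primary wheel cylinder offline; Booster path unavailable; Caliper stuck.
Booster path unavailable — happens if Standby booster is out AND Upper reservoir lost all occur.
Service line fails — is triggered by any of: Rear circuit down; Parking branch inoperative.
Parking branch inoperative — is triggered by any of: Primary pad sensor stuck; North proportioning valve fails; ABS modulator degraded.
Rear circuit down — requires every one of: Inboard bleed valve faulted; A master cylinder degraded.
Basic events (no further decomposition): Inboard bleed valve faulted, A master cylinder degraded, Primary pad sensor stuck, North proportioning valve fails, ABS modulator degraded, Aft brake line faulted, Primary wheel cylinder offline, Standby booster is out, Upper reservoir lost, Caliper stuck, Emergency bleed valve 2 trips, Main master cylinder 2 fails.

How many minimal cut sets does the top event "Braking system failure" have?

Rear circuit down [AND]: one cut set from each child combined → 1 × 1 = 1 cut set(s).
Parking branch inoperative [OR]: union of children's cut sets → 3 cut set(s).
Service line fails [OR]: union of children's cut sets → 4 cut set(s).
Booster path unavailable [AND]: one cut set from each child combined → 1 × 1 = 1 cut set(s).
ABS chain fails [OR]: union of children's cut sets → 4 cut set(s).
Front circuit unavailable [AND]: one cut set from each child combined → 4 × 1 × 1 = 4 cut set(s).
Braking system failure [OR]: union of children's cut sets → 8 cut set(s).
Minimal cut sets: {A master cylinder degraded, Inboard bleed valve faulted}; {Primary pad sensor stuck}; {North proportioning valve fails}; {ABS modulator degraded}; {Aft brake line faulted, Emergency bleed valve 2 trips, Main master cylinder 2 fails}; {Emergency bleed valve 2 trips, Main master cylinder 2 fails, Primary wheel cylinder offline}; {Emergency bleed valve 2 trips, Main master cylinder 2 fails, Standby booster is out, Upper reservoir lost}; {Caliper stuck, Emergency bleed valve 2 trips, Main master cylinder 2 fails}.

8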